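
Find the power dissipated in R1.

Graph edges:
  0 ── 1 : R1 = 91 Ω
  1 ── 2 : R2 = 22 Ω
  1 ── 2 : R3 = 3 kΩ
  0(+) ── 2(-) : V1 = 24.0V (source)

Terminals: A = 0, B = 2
Nodal analysis, taking node 2 as the 0 V reference.
Source V1 fixes V_0 = 24 V.
KCL at each unknown node (sum of currents leaving = 0; resistances in Ω):
  Node 1: (V_1 - 24)/91 + (V_1 - 0)/22 + (V_1 - 0)/3000 = 0
Collecting terms: 0.05678 × V_1 = 0.2637  =>  V_1 = 4.645 V
I_R1 = (V_0 - V_1)/R1 = (24 - 4.645)/91 = 0.2127 A
P_R1 = I_R1² × R1 = (0.2127)² × 91 = 4.117 W

Final answer: 4.117 W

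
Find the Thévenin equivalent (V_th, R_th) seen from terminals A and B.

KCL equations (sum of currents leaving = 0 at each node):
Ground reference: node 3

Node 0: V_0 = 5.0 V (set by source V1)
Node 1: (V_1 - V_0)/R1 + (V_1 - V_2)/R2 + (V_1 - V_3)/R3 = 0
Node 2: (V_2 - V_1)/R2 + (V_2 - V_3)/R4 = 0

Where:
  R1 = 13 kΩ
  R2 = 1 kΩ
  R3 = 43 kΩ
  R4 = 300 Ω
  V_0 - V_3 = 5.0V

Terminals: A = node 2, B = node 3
Step 1 — V_th is the open-circuit voltage V_A - V_B (nothing connected across the terminals).
Nodal analysis, taking node 3 as the 0 V reference.
Source V1 fixes V_0 = 5 V.
KCL at each unknown node (sum of currents leaving = 0; resistances in Ω):
  Node 1: (V_1 - 5)/13000 + (V_1 - V_2)/1000 + (V_1 - 0)/43000 = 0
  Node 2: (V_2 - V_1)/1000 + (V_2 - 0)/300 = 0
Collecting terms (coefficients in siemens):
  0.0011·V_1 - 0.001·V_2 = 0.0003846
  0.004333·V_2 - 0.001·V_1 = 0
Determinant D = (0.0011)(0.004333) - (-0.001)(-0.001) = 0.000003767
V_1 = [(0.0003846)(0.004333) - (-0.001)(0)]/D = 0.4424 V
V_2 = [(0.0011)(0) - (0.0003846)(-0.001)]/D = 0.1021 V
V_th = V_2 - V_3 = 0.1021 - 0 = 0.1021 V
Step 2 — R_th: zero the source — replace V1 by a short circuit (node 3 merges into node 0) — and find the resistance seen between A (node 2) and B (node 0).
Reduce the network between node 2 (A) and node 0 (B) by series/parallel combination:
  Rp1 = R1 ‖ R3 (parallel, both between nodes 0 and 1) = 1/(1/13000 + 1/43000) = 9982 Ω
  Rs1 = R2 + Rp1 (series, joined only at node 1) = 1000 + 9982 = 10980 Ω
  Rp2 = R4 ‖ Rs1 (parallel, both between nodes 0 and 2) = 1/(1/300 + 1/10980) = 292 Ω
R_th = 292 Ω

Final answer: V_th = 0.1021 V, R_th = 292 Ω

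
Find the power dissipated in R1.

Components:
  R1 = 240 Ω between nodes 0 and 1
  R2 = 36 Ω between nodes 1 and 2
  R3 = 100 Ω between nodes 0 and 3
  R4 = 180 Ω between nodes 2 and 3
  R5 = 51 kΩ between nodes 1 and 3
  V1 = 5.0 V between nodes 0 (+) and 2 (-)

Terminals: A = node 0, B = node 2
Nodal analysis, taking node 2 as the 0 V reference.
Source V1 fixes V_0 = 5 V.
KCL at each unknown node (sum of currents leaving = 0; resistances in Ω):
  Node 1: (V_1 - 5)/240 + (V_1 - 0)/36 + (V_1 - V_3)/51000 = 0
  Node 3: (V_3 - 5)/100 + (V_3 - 0)/180 + (V_3 - V_1)/51000 = 0
Collecting terms (coefficients in siemens):
  0.03196·V_1 - 0.00001961·V_3 = 0.02083
  0.01558·V_3 - 0.00001961·V_1 = 0.05
Determinant D = (0.03196)(0.01558) - (-0.00001961)(-0.00001961) = 0.0004978
V_1 = [(0.02083)(0.01558) - (-0.00001961)(0.05)]/D = 0.6537 V
V_3 = [(0.03196)(0.05) - (0.02083)(-0.00001961)]/D = 3.211 V
I_R1 = (V_0 - V_1)/R1 = (5 - 0.6537)/240 = 0.01811 A
P_R1 = I_R1² × R1 = (0.01811)² × 240 = 0.07871 W

Final answer: 0.07871 W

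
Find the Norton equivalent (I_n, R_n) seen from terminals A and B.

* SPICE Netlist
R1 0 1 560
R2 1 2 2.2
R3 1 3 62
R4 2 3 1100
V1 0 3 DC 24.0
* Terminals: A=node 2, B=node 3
Find the Thévenin equivalent first; then I_n = V_th/R_th and R_n = R_th.
Step 1 — V_th is the open-circuit voltage V_A - V_B (nothing connected across the terminals).
Nodal analysis, taking node 3 as the 0 V reference.
Source V1 fixes V_0 = 24 V.
KCL at each unknown node (sum of currents leaving = 0; resistances in Ω):
  Node 1: (V_1 - 24)/560 + (V_1 - V_2)/2.2 + (V_1 - 0)/62 = 0
  Node 2: (V_2 - V_1)/2.2 + (V_2 - 0)/1100 = 0
Collecting terms (coefficients in siemens):
  0.4725·V_1 - 0.4545·V_2 = 0.04286
  0.4555·V_2 - 0.4545·V_1 = 0
Determinant D = (0.4725)(0.4555) - (-0.4545)(-0.4545) = 0.008573
V_1 = [(0.04286)(0.4555) - (-0.4545)(0)]/D = 2.277 V
V_2 = [(0.4725)(0) - (0.04286)(-0.4545)]/D = 2.272 V
V_th = V_2 - V_3 = 2.272 - 0 = 2.272 V
Step 2 — R_th: zero the source — replace V1 by a short circuit (node 3 merges into node 0) — and find the resistance seen between A (node 2) and B (node 0).
Reduce the network between node 2 (A) and node 0 (B) by series/parallel combination:
  Rp1 = R1 ‖ R3 (parallel, both between nodes 0 and 1) = 1/(1/560 + 1/62) = 55.82 Ω
  Rs1 = R2 + Rp1 (series, joined only at node 1) = 2.2 + 55.82 = 58.02 Ω
  Rp2 = R4 ‖ Rs1 (parallel, both between nodes 0 and 2) = 1/(1/1100 + 1/58.02) = 55.11 Ω
R_th = 55.11 Ω
I_n = V_th/R_th = 2.272/55.11 = 0.04123 A, and R_n = R_th = 55.11 Ω

Final answer: I_n = 0.04123 A, R_n = 55.11 Ω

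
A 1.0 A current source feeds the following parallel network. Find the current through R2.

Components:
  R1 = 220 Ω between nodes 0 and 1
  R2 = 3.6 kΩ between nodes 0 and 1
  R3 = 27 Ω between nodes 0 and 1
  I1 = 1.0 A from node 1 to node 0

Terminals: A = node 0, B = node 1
All resistors sit directly between nodes 0 and 1, so they are in parallel and share one voltage V; the full source current 1 A splits among them.
1/R_par = 1/220 + 1/3600 + 1/27 = 0.04186 S  =>  R_par = 23.89 Ω
V = I × R_par = 1 × 23.89 = 23.89 V
I_R2 = V/R2 = 23.89/3600 = 0.006636 A

Final answer: 0.006636 A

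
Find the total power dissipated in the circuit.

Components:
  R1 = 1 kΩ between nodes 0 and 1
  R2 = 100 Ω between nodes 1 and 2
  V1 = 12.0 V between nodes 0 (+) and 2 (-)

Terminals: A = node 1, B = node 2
Nodal analysis, taking node 2 as the 0 V reference.
Source V1 fixes V_0 = 12 V.
KCL at each unknown node (sum of currents leaving = 0; resistances in Ω):
  Node 1: (V_1 - 12)/1000 + (V_1 - 0)/100 = 0
Collecting terms: 0.011 × V_1 = 0.012  =>  V_1 = 1.091 V
Power in each resistor, P = (ΔV)²/R:
  P_R1 = (12 - 1.091)²/1000 = 0.119 W
  P_R2 = (1.091 - 0)²/100 = 0.0119 W
P_total = P_R1 + P_R2 = 0.1309 W

Final answer: 0.1309 W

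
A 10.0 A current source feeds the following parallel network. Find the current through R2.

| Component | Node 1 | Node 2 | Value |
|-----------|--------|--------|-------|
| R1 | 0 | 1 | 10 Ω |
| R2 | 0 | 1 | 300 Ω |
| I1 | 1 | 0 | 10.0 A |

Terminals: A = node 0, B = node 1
All resistors sit directly between nodes 0 and 1, so they are in parallel and share one voltage V; the full source current 10 A splits among them.
1/R_par = 1/10 + 1/300 = 0.1033 S  =>  R_par = 9.677 Ω
V = I × R_par = 10 × 9.677 = 96.77 V
I_R2 = V/R2 = 96.77/300 = 0.3226 A

Final answer: 0.3226 A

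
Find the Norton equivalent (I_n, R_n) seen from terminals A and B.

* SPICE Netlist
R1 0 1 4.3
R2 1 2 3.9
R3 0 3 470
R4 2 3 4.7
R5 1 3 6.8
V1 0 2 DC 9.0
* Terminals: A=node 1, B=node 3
Find the Thévenin equivalent first; then I_n = V_th/R_th and R_n = R_th.
Step 1 — V_th is the open-circuit voltage V_A - V_B (nothing connected across the terminals).
Nodal analysis, taking node 2 as the 0 V reference.
Source V1 fixes V_0 = 9 V.
KCL at each unknown node (sum of currents leaving = 0; resistances in Ω):
  Node 1: (V_1 - 9)/4.3 + (V_1 - 0)/3.9 + (V_1 - V_3)/6.8 = 0
  Node 3: (V_3 - 9)/470 + (V_3 - 0)/4.7 + (V_3 - V_1)/6.8 = 0
Collecting terms (coefficients in siemens):
  0.636·V_1 - 0.1471·V_3 = 2.093
  0.362·V_3 - 0.1471·V_1 = 0.01915
Determinant D = (0.636)(0.362) - (-0.1471)(-0.1471) = 0.2086
V_1 = [(2.093)(0.362) - (-0.1471)(0.01915)]/D = 3.645 V
V_3 = [(0.636)(0.01915) - (2.093)(-0.1471)]/D = 1.534 V
V_th = V_1 - V_3 = 3.645 - 1.534 = 2.111 V
Step 2 — R_th: zero the source — replace V1 by a short circuit (node 2 merges into node 0) — and find the resistance seen between A (node 1) and B (node 3).
Reduce the network between node 1 (A) and node 3 (B) by series/parallel combination:
  Rp1 = R1 ‖ R2 (parallel, both between nodes 0 and 1) = 1/(1/4.3 + 1/3.9) = 2.045 Ω
  Rp2 = R3 ‖ R4 (parallel, both between nodes 0 and 3) = 1/(1/470 + 1/4.7) = 4.653 Ω
  Rs1 = Rp1 + Rp2 (series, joined only at node 0) = 2.045 + 4.653 = 6.699 Ω
  Rp3 = R5 ‖ Rs1 (parallel, both between nodes 1 and 3) = 1/(1/6.8 + 1/6.699) = 3.374 Ω
R_th = 3.374 Ω
I_n = V_th/R_th = 2.111/3.374 = 0.6257 A, and R_n = R_th = 3.374 Ω

Final answer: I_n = 0.6257 A, R_n = 3.374 Ω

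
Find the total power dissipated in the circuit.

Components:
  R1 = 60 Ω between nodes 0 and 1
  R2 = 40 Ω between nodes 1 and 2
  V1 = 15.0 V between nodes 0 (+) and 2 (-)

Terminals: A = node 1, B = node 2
Nodal analysis, taking node 2 as the 0 V reference.
Source V1 fixes V_0 = 15 V.
KCL at each unknown node (sum of currents leaving = 0; resistances in Ω):
  Node 1: (V_1 - 15)/60 + (V_1 - 0)/40 = 0
Collecting terms: 0.04167 × V_1 = 0.25  =>  V_1 = 6 V
Power in each resistor, P = (ΔV)²/R:
  P_R1 = (15 - 6)²/60 = 1.35 W
  P_R2 = (6 - 0)²/40 = 0.9 W
P_total = P_R1 + P_R2 = 2.25 W

Final answer: 2.25 W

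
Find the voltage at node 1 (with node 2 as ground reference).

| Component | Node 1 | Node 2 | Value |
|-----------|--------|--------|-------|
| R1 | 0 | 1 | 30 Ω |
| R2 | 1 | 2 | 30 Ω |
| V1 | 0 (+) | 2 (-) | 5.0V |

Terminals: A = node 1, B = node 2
Nodal analysis, taking node 2 as the 0 V reference.
Source V1 fixes V_0 = 5 V.
KCL at each unknown node (sum of currents leaving = 0; resistances in Ω):
  Node 1: (V_1 - 5)/30 + (V_1 - 0)/30 = 0
Collecting terms: 0.06667 × V_1 = 0.1667  =>  V_1 = 2.5 V
The requested potential is V_1 = 2.5 V.

Final answer: V_1 = 2.5 V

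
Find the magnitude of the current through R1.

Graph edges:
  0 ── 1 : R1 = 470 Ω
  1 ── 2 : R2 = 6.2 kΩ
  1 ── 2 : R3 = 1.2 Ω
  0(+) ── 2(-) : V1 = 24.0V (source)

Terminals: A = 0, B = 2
Nodal analysis, taking node 2 as the 0 V reference.
Source V1 fixes V_0 = 24 V.
KCL at each unknown node (sum of currents leaving = 0; resistances in Ω):
  Node 1: (V_1 - 24)/470 + (V_1 - 0)/6200 + (V_1 - 0)/1.2 = 0
Collecting terms: 0.8356 × V_1 = 0.05106  =>  V_1 = 0.06111 V
I_R1 = (V_0 - V_1)/R1 = (24 - 0.06111)/470 = 0.05093 A
|I_R1| = 0.05093 A

Final answer: |I_R1| = 0.05093 A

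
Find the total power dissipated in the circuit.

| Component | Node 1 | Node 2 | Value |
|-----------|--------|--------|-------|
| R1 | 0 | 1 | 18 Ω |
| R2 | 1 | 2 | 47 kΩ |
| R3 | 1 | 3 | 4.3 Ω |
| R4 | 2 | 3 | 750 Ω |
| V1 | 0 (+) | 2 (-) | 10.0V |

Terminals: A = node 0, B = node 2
Nodal analysis, taking node 2 as the 0 V reference.
Source V1 fixes V_0 = 10 V.
KCL at each unknown node (sum of currents leaving = 0; resistances in Ω):
  Node 1: (V_1 - 10)/18 + (V_1 - 0)/47000 + (V_1 - V_3)/4.3 = 0
  Node 3: (V_3 - V_1)/4.3 + (V_3 - 0)/750 = 0
Collecting terms (coefficients in siemens):
  0.2881·V_1 - 0.2326·V_3 = 0.5556
  0.2339·V_3 - 0.2326·V_1 = 0
Determinant D = (0.2881)(0.2339) - (-0.2326)(-0.2326) = 0.01331
V_1 = [(0.5556)(0.2339) - (-0.2326)(0)]/D = 9.763 V
V_3 = [(0.2881)(0) - (0.5556)(-0.2326)]/D = 9.708 V
Power in each resistor, P = (ΔV)²/R:
  P_R1 = (10 - 9.763)²/18 = 0.003113 W
  P_R2 = (9.763 - 0)²/47000 = 0.002028 W
  P_R3 = (9.763 - 9.708)²/4.3 = 0.0007204 W
  P_R4 = (0 - 9.708)²/750 = 0.1257 W
P_total = P_R1 + P_R2 + P_R3 + P_R4 = 0.1315 W

Final answer: 0.1315 W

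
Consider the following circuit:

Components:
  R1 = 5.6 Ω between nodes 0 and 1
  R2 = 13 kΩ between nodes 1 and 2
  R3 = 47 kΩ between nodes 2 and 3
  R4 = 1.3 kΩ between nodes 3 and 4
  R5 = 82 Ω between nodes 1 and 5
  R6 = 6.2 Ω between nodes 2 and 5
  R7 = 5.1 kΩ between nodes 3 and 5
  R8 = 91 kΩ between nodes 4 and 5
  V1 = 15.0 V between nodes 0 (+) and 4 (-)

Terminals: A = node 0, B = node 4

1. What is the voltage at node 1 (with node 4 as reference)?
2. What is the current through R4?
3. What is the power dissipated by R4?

Nodal analysis, taking node 4 as the 0 V reference.
Source V1 fixes V_0 = 15 V.
KCL at each unknown node (sum of currents leaving = 0; resistances in Ω):
  Node 1: (V_1 - 15)/5.6 + (V_1 - V_2)/13000 + (V_1 - V_5)/82 = 0
  Node 2: (V_2 - V_1)/13000 + (V_2 - V_3)/47000 + (V_2 - V_5)/6.2 = 0
  Node 3: (V_3 - V_2)/47000 + (V_3 - 0)/1300 + (V_3 - V_5)/5100 = 0
  Node 5: (V_5 - V_1)/82 + (V_5 - V_2)/6.2 + (V_5 - V_3)/5100 + (V_5 - 0)/91000 = 0
Collecting terms (coefficients in siemens):
  0.1908·V_1 - 0.00007692·V_2 - 0.0122·V_5 = 2.679
  0.1614·V_2 - 0.00007692·V_1 - 0.00002128·V_3 - 0.1613·V_5 = 0
  0.0009866·V_3 - 0.00002128·V_2 - 0.0001961·V_5 = 0
  0.1737·V_5 - 0.0122·V_1 - 0.1613·V_2 - 0.0001961·V_3 = 0
Solving these 4 simultaneous equations (Gaussian elimination) gives:
  V_1 = 14.99 V, V_2 = 14.77 V, V_3 = 3.253 V, V_5 = 14.77 V
Part 1:
  Read off the nodal solution: V_1 = 14.99 V
Part 2:
  I_R4 = (V_3 - V_4)/R4 = (3.253 - 0)/1300 = 0.002503 A
  Magnitude: I_R4 = 0.002503 A
Part 3:
  I_R4 = (V_3 - V_4)/R4 = (3.253 - 0)/1300 = 0.002503 A
  P_R4 = I_R4² × R4 = (0.002503)² × 1300 = 0.008142 W

Final answers:
1. V_1 = 14.99 V
2. I_R4 = 0.002503 A
3. P_R4 = 0.008142 W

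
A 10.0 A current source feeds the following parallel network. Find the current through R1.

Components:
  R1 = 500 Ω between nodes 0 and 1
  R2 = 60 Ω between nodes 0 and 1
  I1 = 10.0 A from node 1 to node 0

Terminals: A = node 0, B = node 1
All resistors sit directly between nodes 0 and 1, so they are in parallel and share one voltage V; the full source current 10 A splits among them.
1/R_par = 1/500 + 1/60 = 0.01867 S  =>  R_par = 53.57 Ω
V = I × R_par = 10 × 53.57 = 535.7 V
I_R1 = V/R1 = 535.7/500 = 1.071 A

Final answer: 1.071 A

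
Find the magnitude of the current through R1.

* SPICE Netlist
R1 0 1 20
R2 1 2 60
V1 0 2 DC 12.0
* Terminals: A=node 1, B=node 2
Nodal analysis, taking node 2 as the 0 V reference.
Source V1 fixes V_0 = 12 V.
KCL at each unknown node (sum of currents leaving = 0; resistances in Ω):
  Node 1: (V_1 - 12)/20 + (V_1 - 0)/60 = 0
Collecting terms: 0.06667 × V_1 = 0.6  =>  V_1 = 9 V
I_R1 = (V_0 - V_1)/R1 = (12 - 9)/20 = 0.15 A
|I_R1| = 0.15 A

Final answer: |I_R1| = 0.15 A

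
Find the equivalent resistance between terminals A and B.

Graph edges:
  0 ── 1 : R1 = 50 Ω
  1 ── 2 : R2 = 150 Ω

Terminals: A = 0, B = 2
Reduce the network between node 0 (A) and node 2 (B) by series/parallel combination:
  Rs1 = R1 + R2 (series, joined only at node 1) = 50 + 150 = 200 Ω
R_eq = 200 Ω

Final answer: 200 Ω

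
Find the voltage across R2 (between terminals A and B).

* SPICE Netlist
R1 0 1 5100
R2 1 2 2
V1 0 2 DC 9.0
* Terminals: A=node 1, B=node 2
R1 and R2 are in series across V1 (node 0 → node 1 → node 2), and the output A–B is taken across R2, so this is a voltage divider.
Series current: I = V1/(R1 + R2) = 9/(5100 + 2) = 9/5102 = 0.001764 A
V_R2 = I × R2 = V1 × R2/(R1 + R2) = 9 × 2/5102 = 0.003528 V

Final answer: 0.003528 V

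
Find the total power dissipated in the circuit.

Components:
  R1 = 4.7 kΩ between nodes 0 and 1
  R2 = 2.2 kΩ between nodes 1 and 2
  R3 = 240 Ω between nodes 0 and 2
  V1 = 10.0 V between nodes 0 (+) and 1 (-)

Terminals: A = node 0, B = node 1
Nodal analysis, taking node 1 as the 0 V reference.
Source V1 fixes V_0 = 10 V.
KCL at each unknown node (sum of currents leaving = 0; resistances in Ω):
  Node 2: (V_2 - 0)/2200 + (V_2 - 10)/240 = 0
Collecting terms: 0.004621 × V_2 = 0.04167  =>  V_2 = 9.016 V
Power in each resistor, P = (ΔV)²/R:
  P_R1 = (10 - 0)²/4700 = 0.02128 W
  P_R2 = (0 - 9.016)²/2200 = 0.03695 W
  P_R3 = (10 - 9.016)²/240 = 0.004031 W
P_total = P_R1 + P_R2 + P_R3 = 0.06226 W

Final answer: 0.06226 W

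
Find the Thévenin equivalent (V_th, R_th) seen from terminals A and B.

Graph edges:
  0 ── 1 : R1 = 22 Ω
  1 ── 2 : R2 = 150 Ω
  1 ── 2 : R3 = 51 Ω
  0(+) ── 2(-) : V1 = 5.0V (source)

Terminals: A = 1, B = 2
Step 1 — V_th is the open-circuit voltage V_A - V_B (nothing connected across the terminals).
Nodal analysis, taking node 2 as the 0 V reference.
Source V1 fixes V_0 = 5 V.
KCL at each unknown node (sum of currents leaving = 0; resistances in Ω):
  Node 1: (V_1 - 5)/22 + (V_1 - 0)/150 + (V_1 - 0)/51 = 0
Collecting terms: 0.07173 × V_1 = 0.2273  =>  V_1 = 3.168 V
V_th = V_1 - V_2 = 3.168 - 0 = 3.168 V
Step 2 — R_th: zero the source — replace V1 by a short circuit (node 2 merges into node 0) — and find the resistance seen between A (node 1) and B (node 0).
Reduce the network between node 1 (A) and node 0 (B) by series/parallel combination:
  Rp1 = R1 ‖ R2 ‖ R3 (parallel, all between nodes 0 and 1) = 1/(1/22 + 1/150 + 1/51) = 13.94 Ω
R_th = 13.94 Ω

Final answer: V_th = 3.168 V, R_th = 13.94 Ω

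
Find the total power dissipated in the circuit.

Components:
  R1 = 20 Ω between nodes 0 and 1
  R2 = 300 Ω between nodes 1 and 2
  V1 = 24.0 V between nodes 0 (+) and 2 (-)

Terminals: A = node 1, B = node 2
Nodal analysis, taking node 2 as the 0 V reference.
Source V1 fixes V_0 = 24 V.
KCL at each unknown node (sum of currents leaving = 0; resistances in Ω):
  Node 1: (V_1 - 24)/20 + (V_1 - 0)/300 = 0
Collecting terms: 0.05333 × V_1 = 1.2  =>  V_1 = 22.5 V
Power in each resistor, P = (ΔV)²/R:
  P_R1 = (24 - 22.5)²/20 = 0.1125 W
  P_R2 = (22.5 - 0)²/300 = 1.688 W
P_total = P_R1 + P_R2 = 1.8 W

Final answer: 1.8 W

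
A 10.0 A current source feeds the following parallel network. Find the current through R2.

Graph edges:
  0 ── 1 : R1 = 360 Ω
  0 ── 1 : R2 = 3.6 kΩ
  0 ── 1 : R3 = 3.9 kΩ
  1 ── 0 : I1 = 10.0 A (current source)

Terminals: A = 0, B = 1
All resistors sit directly between nodes 0 and 1, so they are in parallel and share one voltage V; the full source current 10 A splits among them.
1/R_par = 1/360 + 1/3600 + 1/3900 = 0.003312 S  =>  R_par = 301.9 Ω
V = I × R_par = 10 × 301.9 = 3019 V
I_R2 = V/R2 = 3019/3600 = 0.8387 A

Final answer: 0.8387 A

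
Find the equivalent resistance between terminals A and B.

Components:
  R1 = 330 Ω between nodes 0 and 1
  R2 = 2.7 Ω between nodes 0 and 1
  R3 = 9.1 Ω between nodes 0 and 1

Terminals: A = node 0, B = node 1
Reduce the network between node 0 (A) and node 1 (B) by series/parallel combination:
  Rp1 = R1 ‖ R2 ‖ R3 (parallel, all between nodes 0 and 1) = 1/(1/330 + 1/2.7 + 1/9.1) = 2.069 Ω
R_eq = 2.069 Ω

Final answer: 2.069 Ω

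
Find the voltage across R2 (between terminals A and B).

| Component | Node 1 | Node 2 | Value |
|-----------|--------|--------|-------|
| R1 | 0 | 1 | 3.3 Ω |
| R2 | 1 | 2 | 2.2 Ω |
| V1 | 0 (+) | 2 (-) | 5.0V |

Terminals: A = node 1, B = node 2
R1 and R2 are in series across V1 (node 0 → node 1 → node 2), and the output A–B is taken across R2, so this is a voltage divider.
Series current: I = V1/(R1 + R2) = 5/(3.3 + 2.2) = 5/5.5 = 0.9091 A
V_R2 = I × R2 = V1 × R2/(R1 + R2) = 5 × 2.2/5.5 = 2 V

Final answer: 2 V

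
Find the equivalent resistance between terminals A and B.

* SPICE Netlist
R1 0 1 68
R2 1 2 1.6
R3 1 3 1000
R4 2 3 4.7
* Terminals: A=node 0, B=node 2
Reduce the network between node 0 (A) and node 2 (B) by series/parallel combination:
  Rs1 = R3 + R4 (series, joined only at node 3) = 1000 + 4.7 = 1005 Ω
  Rp1 = R2 ‖ Rs1 (parallel, both between nodes 1 and 2) = 1/(1/1.6 + 1/1005) = 1.597 Ω
  Rs2 = R1 + Rp1 (series, joined only at node 1) = 68 + 1.597 = 69.6 Ω
R_eq = 69.6 Ω

Final answer: 69.6 Ω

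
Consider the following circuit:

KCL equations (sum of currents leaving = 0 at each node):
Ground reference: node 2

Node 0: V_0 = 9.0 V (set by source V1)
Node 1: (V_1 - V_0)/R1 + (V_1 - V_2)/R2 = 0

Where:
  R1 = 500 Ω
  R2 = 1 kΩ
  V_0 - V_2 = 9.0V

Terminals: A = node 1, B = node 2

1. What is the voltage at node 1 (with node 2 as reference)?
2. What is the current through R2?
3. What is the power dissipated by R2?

Nodal analysis, taking node 2 as the 0 V reference.
Source V1 fixes V_0 = 9 V.
KCL at each unknown node (sum of currents leaving = 0; resistances in Ω):
  Node 1: (V_1 - 9)/500 + (V_1 - 0)/1000 = 0
Collecting terms: 0.003 × V_1 = 0.018  =>  V_1 = 6 V
Part 1:
  Read off the nodal solution: V_1 = 6 V
Part 2:
  I_R2 = (V_1 - V_2)/R2 = (6 - 0)/1000 = 0.006 A
  Magnitude: I_R2 = 0.006 A
Part 3:
  I_R2 = (V_1 - V_2)/R2 = (6 - 0)/1000 = 0.006 A
  P_R2 = I_R2² × R2 = (0.006)² × 1000 = 0.036 W

Final answers:
1. V_1 = 6 V
2. I_R2 = 0.006 A
3. P_R2 = 0.036 W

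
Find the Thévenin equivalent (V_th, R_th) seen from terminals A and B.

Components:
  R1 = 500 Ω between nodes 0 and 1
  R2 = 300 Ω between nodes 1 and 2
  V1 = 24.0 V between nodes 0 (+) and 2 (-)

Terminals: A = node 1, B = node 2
Step 1 — V_th is the open-circuit voltage V_A - V_B (nothing connected across the terminals).
Nodal analysis, taking node 2 as the 0 V reference.
Source V1 fixes V_0 = 24 V.
KCL at each unknown node (sum of currents leaving = 0; resistances in Ω):
  Node 1: (V_1 - 24)/500 + (V_1 - 0)/300 = 0
Collecting terms: 0.005333 × V_1 = 0.048  =>  V_1 = 9 V
V_th = V_1 - V_2 = 9 - 0 = 9 V
Step 2 — R_th: zero the source — replace V1 by a short circuit (node 2 merges into node 0) — and find the resistance seen between A (node 1) and B (node 0).
Reduce the network between node 1 (A) and node 0 (B) by series/parallel combination:
  Rp1 = R1 ‖ R2 (parallel, both between nodes 0 and 1) = 1/(1/500 + 1/300) = 187.5 Ω
R_th = 187.5 Ω

Final answer: V_th = 9 V, R_th = 187.5 Ω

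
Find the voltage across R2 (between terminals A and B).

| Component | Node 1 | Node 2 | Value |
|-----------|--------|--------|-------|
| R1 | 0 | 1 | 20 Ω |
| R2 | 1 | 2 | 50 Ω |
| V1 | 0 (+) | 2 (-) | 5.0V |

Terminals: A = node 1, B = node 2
R1 and R2 are in series across V1 (node 0 → node 1 → node 2), and the output A–B is taken across R2, so this is a voltage divider.
Series current: I = V1/(R1 + R2) = 5/(20 + 50) = 5/70 = 0.07143 A
V_R2 = I × R2 = V1 × R2/(R1 + R2) = 5 × 50/70 = 3.571 V

Final answer: 3.571 V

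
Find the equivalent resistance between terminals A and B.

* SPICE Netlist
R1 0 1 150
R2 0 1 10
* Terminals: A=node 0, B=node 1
Reduce the network between node 0 (A) and node 1 (B) by series/parallel combination:
  Rp1 = R1 ‖ R2 (parallel, both between nodes 0 and 1) = 1/(1/150 + 1/10) = 9.375 Ω
R_eq = 9.375 Ω

Final answer: 9.375 Ω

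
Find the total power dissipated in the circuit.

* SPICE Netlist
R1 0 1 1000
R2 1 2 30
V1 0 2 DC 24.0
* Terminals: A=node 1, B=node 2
Nodal analysis, taking node 2 as the 0 V reference.
Source V1 fixes V_0 = 24 V.
KCL at each unknown node (sum of currents leaving = 0; resistances in Ω):
  Node 1: (V_1 - 24)/1000 + (V_1 - 0)/30 = 0
Collecting terms: 0.03433 × V_1 = 0.024  =>  V_1 = 0.699 V
Power in each resistor, P = (ΔV)²/R:
  P_R1 = (24 - 0.699)²/1000 = 0.5429 W
  P_R2 = (0.699 - 0)²/30 = 0.01629 W
P_total = P_R1 + P_R2 = 0.5592 W

Final answer: 0.5592 W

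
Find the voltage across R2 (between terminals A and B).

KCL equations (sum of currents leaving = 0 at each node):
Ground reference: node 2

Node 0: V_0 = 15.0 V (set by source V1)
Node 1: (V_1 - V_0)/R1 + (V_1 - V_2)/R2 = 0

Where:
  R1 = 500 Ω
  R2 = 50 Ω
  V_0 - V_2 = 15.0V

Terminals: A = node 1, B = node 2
R1 and R2 are in series across V1 (node 0 → node 1 → node 2), and the output A–B is taken across R2, so this is a voltage divider.
Series current: I = V1/(R1 + R2) = 15/(500 + 50) = 15/550 = 0.02727 A
V_R2 = I × R2 = V1 × R2/(R1 + R2) = 15 × 50/550 = 1.364 V

Final answer: 1.364 V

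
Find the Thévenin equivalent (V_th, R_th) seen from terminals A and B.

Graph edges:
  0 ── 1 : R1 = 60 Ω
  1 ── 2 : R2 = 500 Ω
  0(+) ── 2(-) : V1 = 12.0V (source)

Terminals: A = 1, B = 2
Step 1 — V_th is the open-circuit voltage V_A - V_B (nothing connected across the terminals).
Nodal analysis, taking node 2 as the 0 V reference.
Source V1 fixes V_0 = 12 V.
KCL at each unknown node (sum of currents leaving = 0; resistances in Ω):
  Node 1: (V_1 - 12)/60 + (V_1 - 0)/500 = 0
Collecting terms: 0.01867 × V_1 = 0.2  =>  V_1 = 10.71 V
V_th = V_1 - V_2 = 10.71 - 0 = 10.71 V
Step 2 — R_th: zero the source — replace V1 by a short circuit (node 2 merges into node 0) — and find the resistance seen between A (node 1) and B (node 0).
Reduce the network between node 1 (A) and node 0 (B) by series/parallel combination:
  Rp1 = R1 ‖ R2 (parallel, both between nodes 0 and 1) = 1/(1/60 + 1/500) = 53.57 Ω
R_th = 53.57 Ω

Final answer: V_th = 10.71 V, R_th = 53.57 Ω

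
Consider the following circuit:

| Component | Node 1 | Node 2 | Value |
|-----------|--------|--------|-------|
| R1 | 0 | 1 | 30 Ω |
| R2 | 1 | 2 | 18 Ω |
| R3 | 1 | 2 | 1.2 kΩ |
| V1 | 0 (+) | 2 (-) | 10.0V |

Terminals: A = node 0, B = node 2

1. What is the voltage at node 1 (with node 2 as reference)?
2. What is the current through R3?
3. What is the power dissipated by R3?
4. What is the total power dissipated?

Nodal analysis, taking node 2 as the 0 V reference.
Source V1 fixes V_0 = 10 V.
KCL at each unknown node (sum of currents leaving = 0; resistances in Ω):
  Node 1: (V_1 - 10)/30 + (V_1 - 0)/18 + (V_1 - 0)/1200 = 0
Collecting terms: 0.08972 × V_1 = 0.3333  =>  V_1 = 3.715 V
Part 1:
  Read off the nodal solution: V_1 = 3.715 V
Part 2:
  I_R3 = (V_1 - V_2)/R3 = (3.715 - 0)/1200 = 0.003096 A
  Magnitude: I_R3 = 0.003096 A
Part 3:
  I_R3 = (V_1 - V_2)/R3 = (3.715 - 0)/1200 = 0.003096 A
  P_R3 = I_R3² × R3 = (0.003096)² × 1200 = 0.0115 W
Part 4:
  Power in each resistor, P = (ΔV)²/R:
    P_R1 = (10 - 3.715)²/30 = 1.317 W
    P_R2 = (3.715 - 0)²/18 = 0.7668 W
    P_R3 = (3.715 - 0)²/1200 = 0.0115 W
  P_total = P_R1 + P_R2 + P_R3 = 2.095 W

Final answers:
1. V_1 = 3.715 V
2. I_R3 = 0.003096 A
3. P_R3 = 0.0115 W
4. P_total = 2.095 W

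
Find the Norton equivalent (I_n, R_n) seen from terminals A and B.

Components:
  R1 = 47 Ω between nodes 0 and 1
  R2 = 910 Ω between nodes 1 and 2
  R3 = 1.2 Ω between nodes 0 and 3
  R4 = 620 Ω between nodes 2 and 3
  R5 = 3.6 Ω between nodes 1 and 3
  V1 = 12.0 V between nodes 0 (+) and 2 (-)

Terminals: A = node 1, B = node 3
Find the Thévenin equivalent first; then I_n = V_th/R_th and R_n = R_th.
Step 1 — V_th is the open-circuit voltage V_A - V_B (nothing connected across the terminals).
Nodal analysis, taking node 2 as the 0 V reference.
Source V1 fixes V_0 = 12 V.
KCL at each unknown node (sum of currents leaving = 0; resistances in Ω):
  Node 1: (V_1 - 12)/47 + (V_1 - 0)/910 + (V_1 - V_3)/3.6 = 0
  Node 3: (V_3 - 12)/1.2 + (V_3 - 0)/620 + (V_3 - V_1)/3.6 = 0
Collecting terms (coefficients in siemens):
  0.3002·V_1 - 0.2778·V_3 = 0.2553
  1.113·V_3 - 0.2778·V_1 = 10
Determinant D = (0.3002)(1.113) - (-0.2778)(-0.2778) = 0.2568
V_1 = [(0.2553)(1.113) - (-0.2778)(10)]/D = 11.92 V
V_3 = [(0.3002)(10) - (0.2553)(-0.2778)]/D = 11.96 V
V_th = V_1 - V_3 = 11.92 - 11.96 = -0.04118 V
Step 2 — R_th: zero the source — replace V1 by a short circuit (node 2 merges into node 0) — and find the resistance seen between A (node 1) and B (node 3).
Reduce the network between node 1 (A) and node 3 (B) by series/parallel combination:
  Rp1 = R1 ‖ R2 (parallel, both between nodes 0 and 1) = 1/(1/47 + 1/910) = 44.69 Ω
  Rp2 = R3 ‖ R4 (parallel, both between nodes 0 and 3) = 1/(1/1.2 + 1/620) = 1.198 Ω
  Rs1 = Rp1 + Rp2 (series, joined only at node 0) = 44.69 + 1.198 = 45.89 Ω
  Rp3 = R5 ‖ Rs1 (parallel, both between nodes 1 and 3) = 1/(1/3.6 + 1/45.89) = 3.338 Ω
R_th = 3.338 Ω
I_n = V_th/R_th = -0.04118/3.338 = -0.01234 A, and R_n = R_th = 3.338 Ω

Final answer: I_n = -0.01234 A, R_n = 3.338 Ω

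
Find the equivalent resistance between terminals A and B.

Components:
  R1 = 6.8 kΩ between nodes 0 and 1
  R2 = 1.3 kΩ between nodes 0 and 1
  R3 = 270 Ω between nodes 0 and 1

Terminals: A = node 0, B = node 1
Reduce the network between node 0 (A) and node 1 (B) by series/parallel combination:
  Rp1 = R1 ‖ R2 ‖ R3 (parallel, all between nodes 0 and 1) = 1/(1/6800 + 1/1300 + 1/270) = 216.5 Ω
R_eq = 216.5 Ω

Final answer: 216.5 Ω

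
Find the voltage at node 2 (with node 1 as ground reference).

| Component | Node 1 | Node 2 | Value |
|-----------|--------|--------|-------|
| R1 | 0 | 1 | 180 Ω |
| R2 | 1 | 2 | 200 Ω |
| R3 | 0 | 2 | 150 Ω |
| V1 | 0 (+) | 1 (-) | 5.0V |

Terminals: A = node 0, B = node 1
Nodal analysis, taking node 1 as the 0 V reference.
Source V1 fixes V_0 = 5 V.
KCL at each unknown node (sum of currents leaving = 0; resistances in Ω):
  Node 2: (V_2 - 0)/200 + (V_2 - 5)/150 = 0
Collecting terms: 0.01167 × V_2 = 0.03333  =>  V_2 = 2.857 V
The requested potential is V_2 = 2.857 V.

Final answer: V_2 = 2.857 V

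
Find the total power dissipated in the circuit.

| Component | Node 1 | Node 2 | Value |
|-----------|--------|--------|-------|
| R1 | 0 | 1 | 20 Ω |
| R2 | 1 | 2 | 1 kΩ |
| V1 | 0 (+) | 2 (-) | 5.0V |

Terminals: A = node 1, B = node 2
Nodal analysis, taking node 2 as the 0 V reference.
Source V1 fixes V_0 = 5 V.
KCL at each unknown node (sum of currents leaving = 0; resistances in Ω):
  Node 1: (V_1 - 5)/20 + (V_1 - 0)/1000 = 0
Collecting terms: 0.051 × V_1 = 0.25  =>  V_1 = 4.902 V
Power in each resistor, P = (ΔV)²/R:
  P_R1 = (5 - 4.902)²/20 = 0.0004806 W
  P_R2 = (4.902 - 0)²/1000 = 0.02403 W
P_total = P_R1 + P_R2 = 0.02451 W

Final answer: 0.02451 W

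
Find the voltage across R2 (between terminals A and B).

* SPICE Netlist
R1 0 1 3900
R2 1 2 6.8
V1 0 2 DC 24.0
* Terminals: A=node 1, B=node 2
R1 and R2 are in series across V1 (node 0 → node 1 → node 2), and the output A–B is taken across R2, so this is a voltage divider.
Series current: I = V1/(R1 + R2) = 24/(3900 + 6.8) = 24/3907 = 0.006143 A
V_R2 = I × R2 = V1 × R2/(R1 + R2) = 24 × 6.8/3907 = 0.04177 V

Final answer: 0.04177 V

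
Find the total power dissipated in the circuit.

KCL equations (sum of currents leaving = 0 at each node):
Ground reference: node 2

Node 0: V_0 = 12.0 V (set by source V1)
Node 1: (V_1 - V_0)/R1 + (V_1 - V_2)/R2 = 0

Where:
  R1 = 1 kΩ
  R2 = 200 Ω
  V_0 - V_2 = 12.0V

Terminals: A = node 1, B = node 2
Nodal analysis, taking node 2 as the 0 V reference.
Source V1 fixes V_0 = 12 V.
KCL at each unknown node (sum of currents leaving = 0; resistances in Ω):
  Node 1: (V_1 - 12)/1000 + (V_1 - 0)/200 = 0
Collecting terms: 0.006 × V_1 = 0.012  =>  V_1 = 2 V
Power in each resistor, P = (ΔV)²/R:
  P_R1 = (12 - 2)²/1000 = 0.1 W
  P_R2 = (2 - 0)²/200 = 0.02 W
P_total = P_R1 + P_R2 = 0.12 W

Final answer: 0.12 W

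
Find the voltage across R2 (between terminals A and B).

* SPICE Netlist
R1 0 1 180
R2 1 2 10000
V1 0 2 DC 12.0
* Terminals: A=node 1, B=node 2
R1 and R2 are in series across V1 (node 0 → node 1 → node 2), and the output A–B is taken across R2, so this is a voltage divider.
Series current: I = V1/(R1 + R2) = 12/(180 + 10000) = 12/10180 = 0.001179 A
V_R2 = I × R2 = V1 × R2/(R1 + R2) = 12 × 10000/10180 = 11.79 V

Final answer: 11.79 V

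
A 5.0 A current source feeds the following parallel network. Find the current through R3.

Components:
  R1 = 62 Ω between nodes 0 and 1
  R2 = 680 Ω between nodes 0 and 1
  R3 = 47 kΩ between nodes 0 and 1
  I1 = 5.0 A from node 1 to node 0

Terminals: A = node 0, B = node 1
All resistors sit directly between nodes 0 and 1, so they are in parallel and share one voltage V; the full source current 5 A splits among them.
1/R_par = 1/62 + 1/680 + 1/47000 = 0.01762 S  =>  R_par = 56.75 Ω
V = I × R_par = 5 × 56.75 = 283.8 V
I_R3 = V/R3 = 283.8/47000 = 0.006037 A

Final answer: 0.006037 A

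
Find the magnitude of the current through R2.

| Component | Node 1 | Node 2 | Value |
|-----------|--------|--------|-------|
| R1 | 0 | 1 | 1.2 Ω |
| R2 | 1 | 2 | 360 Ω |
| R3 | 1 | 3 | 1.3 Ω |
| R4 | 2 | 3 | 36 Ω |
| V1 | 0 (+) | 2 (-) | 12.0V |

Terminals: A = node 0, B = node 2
Nodal analysis, taking node 2 as the 0 V reference.
Source V1 fixes V_0 = 12 V.
KCL at each unknown node (sum of currents leaving = 0; resistances in Ω):
  Node 1: (V_1 - 12)/1.2 + (V_1 - 0)/360 + (V_1 - V_3)/1.3 = 0
  Node 3: (V_3 - V_1)/1.3 + (V_3 - 0)/36 = 0
Collecting terms (coefficients in siemens):
  1.605·V_1 - 0.7692·V_3 = 10
  0.797·V_3 - 0.7692·V_1 = 0
Determinant D = (1.605)(0.797) - (-0.7692)(-0.7692) = 0.6878
V_1 = [(10)(0.797) - (-0.7692)(0)]/D = 11.59 V
V_3 = [(1.605)(0) - (10)(-0.7692)]/D = 11.18 V
I_R2 = (V_1 - V_2)/R2 = (11.59 - 0)/360 = 0.03219 A
|I_R2| = 0.03219 A

Final answer: |I_R2| = 0.03219 A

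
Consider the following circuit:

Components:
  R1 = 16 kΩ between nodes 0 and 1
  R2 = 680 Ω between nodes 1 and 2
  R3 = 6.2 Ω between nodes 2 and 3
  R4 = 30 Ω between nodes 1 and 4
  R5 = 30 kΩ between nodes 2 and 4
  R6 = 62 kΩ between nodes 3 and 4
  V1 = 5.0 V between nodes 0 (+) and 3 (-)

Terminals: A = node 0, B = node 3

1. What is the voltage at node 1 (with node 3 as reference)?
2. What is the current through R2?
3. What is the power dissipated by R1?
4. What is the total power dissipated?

Nodal analysis, taking node 3 as the 0 V reference.
Source V1 fixes V_0 = 5 V.
KCL at each unknown node (sum of currents leaving = 0; resistances in Ω):
  Node 1: (V_1 - 5)/16000 + (V_1 - V_2)/680 + (V_1 - V_4)/30 = 0
  Node 2: (V_2 - V_1)/680 + (V_2 - 0)/6.2 + (V_2 - V_4)/30000 = 0
  Node 4: (V_4 - V_1)/30 + (V_4 - V_2)/30000 + (V_4 - 0)/62000 = 0
Collecting terms (coefficients in siemens):
  0.03487·V_1 - 0.001471·V_2 - 0.03333·V_4 = 0.0003125
  0.1628·V_2 - 0.001471·V_1 - 0.00003333·V_4 = 0
  0.03338·V_4 - 0.03333·V_1 - 0.00003333·V_2 = 0
Solving these 3 simultaneous equations (Gaussian elimination) gives:
  V_1 = 0.1992 V, V_2 = 0.00184 V, V_4 = 0.1989 V
Part 1:
  Read off the nodal solution: V_1 = 0.1992 V
Part 2:
  I_R2 = (V_1 - V_2)/R2 = (0.1992 - 0.00184)/680 = 0.0002903 A
  Magnitude: I_R2 = 0.0002903 A
Part 3:
  I_R1 = (V_0 - V_1)/R1 = (5 - 0.1992)/16000 = 0.0003 A
  P_R1 = I_R1² × R1 = (0.0003)² × 16000 = 0.00144 W
Part 4:
  Power in each resistor, P = (ΔV)²/R:
    P_R1 = (5 - 0.1992)²/16000 = 0.00144 W
    P_R2 = (0.1992 - 0.00184)²/680 = 0.00005729 W
    P_R3 = (0.00184 - 0)²/6.2 = 0.0000005463 W
    P_R4 = (0.1992 - 0.1989)²/30 = 0.000000002868 W
    P_R5 = (0.00184 - 0.1989)²/30000 = 0.000001295 W
    P_R6 = (0 - 0.1989)²/62000 = 0.0000006383 W
  P_total = P_R1 + P_R2 + P_R3 + P_R4 + P_R5 + P_R6 = 0.0015 W

Final answers:
1. V_1 = 0.1992 V
2. I_R2 = 0.0002903 A
3. P_R1 = 0.00144 W
4. P_total = 0.0015 W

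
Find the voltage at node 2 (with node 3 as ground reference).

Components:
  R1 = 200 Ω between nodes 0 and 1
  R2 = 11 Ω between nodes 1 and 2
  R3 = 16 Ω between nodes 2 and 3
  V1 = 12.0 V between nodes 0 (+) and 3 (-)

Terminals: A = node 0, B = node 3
Nodal analysis, taking node 3 as the 0 V reference.
Source V1 fixes V_0 = 12 V.
KCL at each unknown node (sum of currents leaving = 0; resistances in Ω):
  Node 1: (V_1 - 12)/200 + (V_1 - V_2)/11 = 0
  Node 2: (V_2 - V_1)/11 + (V_2 - 0)/16 = 0
Collecting terms (coefficients in siemens):
  0.09591·V_1 - 0.09091·V_2 = 0.06
  0.1534·V_2 - 0.09091·V_1 = 0
Determinant D = (0.09591)(0.1534) - (-0.09091)(-0.09091) = 0.006449
V_1 = [(0.06)(0.1534) - (-0.09091)(0)]/D = 1.427 V
V_2 = [(0.09591)(0) - (0.06)(-0.09091)]/D = 0.8458 V
The requested potential is V_2 = 0.8458 V.

Final answer: V_2 = 0.8458 V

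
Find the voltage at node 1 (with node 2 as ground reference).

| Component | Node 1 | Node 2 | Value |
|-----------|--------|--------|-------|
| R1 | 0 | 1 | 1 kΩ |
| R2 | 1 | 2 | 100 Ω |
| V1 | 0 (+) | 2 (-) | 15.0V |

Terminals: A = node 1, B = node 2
Nodal analysis, taking node 2 as the 0 V reference.
Source V1 fixes V_0 = 15 V.
KCL at each unknown node (sum of currents leaving = 0; resistances in Ω):
  Node 1: (V_1 - 15)/1000 + (V_1 - 0)/100 = 0
Collecting terms: 0.011 × V_1 = 0.015  =>  V_1 = 1.364 V
The requested potential is V_1 = 1.364 V.

Final answer: V_1 = 1.364 V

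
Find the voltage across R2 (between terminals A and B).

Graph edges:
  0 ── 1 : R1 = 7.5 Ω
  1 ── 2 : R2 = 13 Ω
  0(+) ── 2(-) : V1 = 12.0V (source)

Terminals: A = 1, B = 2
R1 and R2 are in series across V1 (node 0 → node 1 → node 2), and the output A–B is taken across R2, so this is a voltage divider.
Series current: I = V1/(R1 + R2) = 12/(7.5 + 13) = 12/20.5 = 0.5854 A
V_R2 = I × R2 = V1 × R2/(R1 + R2) = 12 × 13/20.5 = 7.61 V

Final answer: 7.61 V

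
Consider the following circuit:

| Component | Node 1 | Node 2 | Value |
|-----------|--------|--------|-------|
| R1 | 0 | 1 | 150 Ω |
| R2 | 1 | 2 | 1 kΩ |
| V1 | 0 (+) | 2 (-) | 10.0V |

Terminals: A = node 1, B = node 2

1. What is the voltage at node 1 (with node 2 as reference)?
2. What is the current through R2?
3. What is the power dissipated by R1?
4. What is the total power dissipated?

Nodal analysis, taking node 2 as the 0 V reference.
Source V1 fixes V_0 = 10 V.
KCL at each unknown node (sum of currents leaving = 0; resistances in Ω):
  Node 1: (V_1 - 10)/150 + (V_1 - 0)/1000 = 0
Collecting terms: 0.007667 × V_1 = 0.06667  =>  V_1 = 8.696 V
Part 1:
  Read off the nodal solution: V_1 = 8.696 V
Part 2:
  I_R2 = (V_1 - V_2)/R2 = (8.696 - 0)/1000 = 0.008696 A
  Magnitude: I_R2 = 0.008696 A
Part 3:
  I_R1 = (V_0 - V_1)/R1 = (10 - 8.696)/150 = 0.008696 A
  P_R1 = I_R1² × R1 = (0.008696)² × 150 = 0.01134 W
Part 4:
  Power in each resistor, P = (ΔV)²/R:
    P_R1 = (10 - 8.696)²/150 = 0.01134 W
    P_R2 = (8.696 - 0)²/1000 = 0.07561 W
  P_total = P_R1 + P_R2 = 0.08696 W

Final answers:
1. V_1 = 8.696 V
2. I_R2 = 0.008696 A
3. P_R1 = 0.01134 W
4. P_total = 0.08696 W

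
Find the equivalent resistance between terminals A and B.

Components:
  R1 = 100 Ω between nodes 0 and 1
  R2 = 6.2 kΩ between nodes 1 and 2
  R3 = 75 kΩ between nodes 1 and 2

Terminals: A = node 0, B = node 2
Reduce the network between node 0 (A) and node 2 (B) by series/parallel combination:
  Rp1 = R2 ‖ R3 (parallel, both between nodes 1 and 2) = 1/(1/6200 + 1/75000) = 5727 Ω
  Rs1 = R1 + Rp1 (series, joined only at node 1) = 100 + 5727 = 5827 Ω
R_eq = 5.827 kΩ

Final answer: 5.827 kΩ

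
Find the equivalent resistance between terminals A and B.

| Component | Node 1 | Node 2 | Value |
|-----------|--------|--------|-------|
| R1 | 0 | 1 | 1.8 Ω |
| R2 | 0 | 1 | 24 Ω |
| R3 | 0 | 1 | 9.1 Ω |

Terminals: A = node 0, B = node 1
Reduce the network between node 0 (A) and node 1 (B) by series/parallel combination:
  Rp1 = R1 ‖ R2 ‖ R3 (parallel, all between nodes 0 and 1) = 1/(1/1.8 + 1/24 + 1/9.1) = 1.414 Ω
R_eq = 1.414 Ω

Final answer: 1.414 Ω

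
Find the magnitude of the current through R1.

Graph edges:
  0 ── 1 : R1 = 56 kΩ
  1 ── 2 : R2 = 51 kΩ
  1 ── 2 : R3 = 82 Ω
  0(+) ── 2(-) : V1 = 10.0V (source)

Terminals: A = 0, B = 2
Nodal analysis, taking node 2 as the 0 V reference.
Source V1 fixes V_0 = 10 V.
KCL at each unknown node (sum of currents leaving = 0; resistances in Ω):
  Node 1: (V_1 - 10)/56000 + (V_1 - 0)/51000 + (V_1 - 0)/82 = 0
Collecting terms: 0.01223 × V_1 = 0.0001786  =>  V_1 = 0.0146 V
I_R1 = (V_0 - V_1)/R1 = (10 - 0.0146)/56000 = 0.0001783 A
|I_R1| = 0.0001783 A

Final answer: |I_R1| = 0.0001783 A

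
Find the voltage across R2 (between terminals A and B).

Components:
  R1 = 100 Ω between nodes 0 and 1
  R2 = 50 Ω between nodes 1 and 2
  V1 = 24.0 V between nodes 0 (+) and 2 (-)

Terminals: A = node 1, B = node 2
R1 and R2 are in series across V1 (node 0 → node 1 → node 2), and the output A–B is taken across R2, so this is a voltage divider.
Series current: I = V1/(R1 + R2) = 24/(100 + 50) = 24/150 = 0.16 A
V_R2 = I × R2 = V1 × R2/(R1 + R2) = 24 × 50/150 = 8 V

Final answer: 8 V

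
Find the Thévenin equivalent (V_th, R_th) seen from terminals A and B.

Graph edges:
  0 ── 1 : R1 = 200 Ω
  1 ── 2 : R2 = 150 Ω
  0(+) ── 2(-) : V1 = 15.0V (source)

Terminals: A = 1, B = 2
Step 1 — V_th is the open-circuit voltage V_A - V_B (nothing connected across the terminals).
Nodal analysis, taking node 2 as the 0 V reference.
Source V1 fixes V_0 = 15 V.
KCL at each unknown node (sum of currents leaving = 0; resistances in Ω):
  Node 1: (V_1 - 15)/200 + (V_1 - 0)/150 = 0
Collecting terms: 0.01167 × V_1 = 0.075  =>  V_1 = 6.429 V
V_th = V_1 - V_2 = 6.429 - 0 = 6.429 V
Step 2 — R_th: zero the source — replace V1 by a short circuit (node 2 merges into node 0) — and find the resistance seen between A (node 1) and B (node 0).
Reduce the network between node 1 (A) and node 0 (B) by series/parallel combination:
  Rp1 = R1 ‖ R2 (parallel, both between nodes 0 and 1) = 1/(1/200 + 1/150) = 85.71 Ω
R_th = 85.71 Ω

Final answer: V_th = 6.429 V, R_th = 85.71 Ω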